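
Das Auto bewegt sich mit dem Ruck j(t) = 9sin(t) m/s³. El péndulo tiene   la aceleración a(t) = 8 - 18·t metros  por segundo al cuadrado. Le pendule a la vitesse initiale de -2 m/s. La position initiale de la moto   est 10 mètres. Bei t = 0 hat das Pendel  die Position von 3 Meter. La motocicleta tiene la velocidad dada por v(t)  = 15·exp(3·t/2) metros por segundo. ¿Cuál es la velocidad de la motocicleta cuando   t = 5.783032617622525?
Tenemos la velocidad v(t) = 15·exp(3·t/2). Sustituyendo t = 5.783032617622525: v(5.783032617622525) = 87780.8922262418.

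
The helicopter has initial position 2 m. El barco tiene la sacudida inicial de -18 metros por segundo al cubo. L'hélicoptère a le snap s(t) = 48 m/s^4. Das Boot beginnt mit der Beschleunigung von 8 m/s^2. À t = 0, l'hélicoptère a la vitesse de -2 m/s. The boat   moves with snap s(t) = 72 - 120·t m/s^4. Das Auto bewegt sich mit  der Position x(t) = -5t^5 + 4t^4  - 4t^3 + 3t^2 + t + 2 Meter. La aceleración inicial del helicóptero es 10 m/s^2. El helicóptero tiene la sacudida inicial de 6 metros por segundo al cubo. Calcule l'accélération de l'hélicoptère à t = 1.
Nous devons trouver la primitive de notre équation du snap s(t) = 48 2 fois. La primitive du snap est le jerk. En utilisant j(0) = 6, nous obtenons j(t) = 48·t + 6. En prenant ∫j(t)dt et en appliquant a(0) = 10, nous trouvons a(t) = 24·t^2 + 6·t + 10. De l'équation de l'accélération a(t) = 24·t^2 + 6·t + 10, nous substituons t = 1 pour obtenir a = 40.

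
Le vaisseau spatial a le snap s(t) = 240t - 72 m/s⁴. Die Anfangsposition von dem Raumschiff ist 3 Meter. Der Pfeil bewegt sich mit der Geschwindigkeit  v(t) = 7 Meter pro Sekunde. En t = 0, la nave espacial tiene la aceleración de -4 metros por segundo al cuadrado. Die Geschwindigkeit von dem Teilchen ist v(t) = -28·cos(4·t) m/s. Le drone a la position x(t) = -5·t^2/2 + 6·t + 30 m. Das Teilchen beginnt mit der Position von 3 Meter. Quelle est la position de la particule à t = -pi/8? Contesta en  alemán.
Wir müssen die Stammfunktion unserer Gleichung für die Geschwindigkeit v(t) = -28·cos(4·t) 1-mal finden. Die Stammfunktion von der Geschwindigkeit ist die Position. Mit x(0) = 3 erhalten wir x(t) = 3 - 7·sin(4·t). Aus der Gleichung für die Position x(t) = 3 - 7·sin(4·t), setzen wir t = -pi/8 ein und erhalten x = 10.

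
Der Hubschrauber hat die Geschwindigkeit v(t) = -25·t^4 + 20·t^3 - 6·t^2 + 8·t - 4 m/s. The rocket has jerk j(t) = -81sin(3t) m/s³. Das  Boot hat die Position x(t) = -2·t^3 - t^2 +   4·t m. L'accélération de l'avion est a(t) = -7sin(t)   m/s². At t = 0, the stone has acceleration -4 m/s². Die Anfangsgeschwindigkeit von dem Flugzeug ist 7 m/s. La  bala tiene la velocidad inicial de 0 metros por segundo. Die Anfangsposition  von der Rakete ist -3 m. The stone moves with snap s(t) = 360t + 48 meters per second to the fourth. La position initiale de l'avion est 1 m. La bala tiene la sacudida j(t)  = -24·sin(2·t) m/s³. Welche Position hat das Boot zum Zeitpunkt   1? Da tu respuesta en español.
De la ecuación de la posición x(t) = -2·t^3 - t^2 + 4·t, sustituimos t = 1 para obtener x = 1.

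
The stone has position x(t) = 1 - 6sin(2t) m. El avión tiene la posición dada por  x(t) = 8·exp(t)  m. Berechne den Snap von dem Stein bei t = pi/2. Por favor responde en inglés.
We must differentiate our position equation x(t) = 1 - 6·sin(2·t) 4 times. Differentiating position, we get velocity: v(t) = -12·cos(2·t). Taking d/dt of v(t), we find a(t) = 24·sin(2·t). Taking d/dt of a(t), we find j(t) = 48·cos(2·t). Differentiating jerk, we get snap: s(t) = -96·sin(2·t). From the given snap equation s(t) = -96·sin(2·t), we substitute t = pi/2 to get s = 0.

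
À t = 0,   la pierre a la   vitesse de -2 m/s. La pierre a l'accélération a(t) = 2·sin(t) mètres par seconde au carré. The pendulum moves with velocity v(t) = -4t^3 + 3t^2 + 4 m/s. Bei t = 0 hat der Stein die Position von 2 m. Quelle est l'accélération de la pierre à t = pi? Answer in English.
Using a(t) = 2·sin(t) and substituting t = pi, we find a = 0.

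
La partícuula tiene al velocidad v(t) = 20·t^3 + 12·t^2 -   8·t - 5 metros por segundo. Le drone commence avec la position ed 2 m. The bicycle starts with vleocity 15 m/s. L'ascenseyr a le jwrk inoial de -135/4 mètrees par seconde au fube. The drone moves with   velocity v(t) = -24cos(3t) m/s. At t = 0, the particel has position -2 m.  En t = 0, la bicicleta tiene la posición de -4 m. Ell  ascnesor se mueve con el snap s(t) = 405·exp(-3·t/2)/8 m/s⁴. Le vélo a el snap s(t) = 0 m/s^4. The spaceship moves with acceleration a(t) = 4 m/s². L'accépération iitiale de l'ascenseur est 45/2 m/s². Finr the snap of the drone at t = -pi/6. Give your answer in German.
Wir müssen unsere Gleichung für die Geschwindigkeit v(t) = -24·cos(3·t) 3-mal ableiten. Durch Ableiten von der Geschwindigkeit erhalten wir die Beschleunigung: a(t) = 72·sin(3·t). Die Ableitung von der Beschleunigung ergibt den Ruck: j(t) = 216·cos(3·t). Durch Ableiten von dem Ruck erhalten wir den Snap: s(t) = -648·sin(3·t). Wir haben den Snap s(t) = -648·sin(3·t). Durch Einsetzen von t = -pi/6: s(-pi/6) = 648.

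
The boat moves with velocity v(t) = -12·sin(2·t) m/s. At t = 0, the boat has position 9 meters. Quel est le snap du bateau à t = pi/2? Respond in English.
We must differentiate our velocity equation v(t) = -12·sin(2·t) 3 times. Differentiating velocity, we get acceleration: a(t) = -24·cos(2·t). Taking d/dt of a(t), we find j(t) = 48·sin(2·t). The derivative of jerk gives snap: s(t) = 96·cos(2·t). Using s(t) = 96·cos(2·t) and substituting t = pi/2, we find s = -96.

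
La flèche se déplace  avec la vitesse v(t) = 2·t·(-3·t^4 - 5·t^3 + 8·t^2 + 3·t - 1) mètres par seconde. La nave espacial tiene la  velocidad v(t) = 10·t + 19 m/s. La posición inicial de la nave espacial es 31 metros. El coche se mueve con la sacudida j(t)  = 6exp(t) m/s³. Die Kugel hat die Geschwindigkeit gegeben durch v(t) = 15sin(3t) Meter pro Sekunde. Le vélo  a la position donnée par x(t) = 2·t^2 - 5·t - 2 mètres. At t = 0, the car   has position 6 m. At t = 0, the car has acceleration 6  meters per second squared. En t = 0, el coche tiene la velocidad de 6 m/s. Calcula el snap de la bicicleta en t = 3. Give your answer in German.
Wir müssen unsere Gleichung für die Position x(t) = 2·t^2 - 5·t - 2 4-mal ableiten. Die Ableitung von der Position ergibt die Geschwindigkeit: v(t) = 4·t - 5. Durch Ableiten von der Geschwindigkeit erhalten wir die Beschleunigung: a(t) = 4. Durch Ableiten von der Beschleunigung erhalten wir den Ruck: j(t) = 0. Mit d/dt von j(t) finden wir s(t) = 0. Wir haben den Snap s(t) = 0. Durch Einsetzen von t = 3: s(3) = 0.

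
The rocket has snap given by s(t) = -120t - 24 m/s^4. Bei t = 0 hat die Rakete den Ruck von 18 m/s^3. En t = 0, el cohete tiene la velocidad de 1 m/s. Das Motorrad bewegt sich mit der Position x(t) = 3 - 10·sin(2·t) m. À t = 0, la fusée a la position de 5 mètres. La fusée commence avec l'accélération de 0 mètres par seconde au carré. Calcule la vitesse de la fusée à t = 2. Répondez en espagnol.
Para resolver esto, necesitamos tomar 3 integrales de nuestra ecuación del snap s(t) = -120·t - 24. La antiderivada del snap es la sacudida. Usando j(0) = 18, obtenemos j(t) = -60·t^2 - 24·t + 18. La integral de la sacudida, con a(0) = 0, da la aceleración: a(t) = 2·t·(-10·t^2 - 6·t + 9). La integral de la aceleración es la velocidad. Usando v(0) = 1, obtenemos v(t) = -5·t^4 - 4·t^3 + 9·t^2 + 1. Tenemos la velocidad v(t) = -5·t^4 - 4·t^3 + 9·t^2 + 1. Sustituyendo t = 2: v(2) = -75.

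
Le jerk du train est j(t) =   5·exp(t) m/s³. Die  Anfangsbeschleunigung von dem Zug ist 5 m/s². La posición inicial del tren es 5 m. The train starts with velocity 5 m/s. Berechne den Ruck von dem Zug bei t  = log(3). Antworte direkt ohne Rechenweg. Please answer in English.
j(log(3)) = 15.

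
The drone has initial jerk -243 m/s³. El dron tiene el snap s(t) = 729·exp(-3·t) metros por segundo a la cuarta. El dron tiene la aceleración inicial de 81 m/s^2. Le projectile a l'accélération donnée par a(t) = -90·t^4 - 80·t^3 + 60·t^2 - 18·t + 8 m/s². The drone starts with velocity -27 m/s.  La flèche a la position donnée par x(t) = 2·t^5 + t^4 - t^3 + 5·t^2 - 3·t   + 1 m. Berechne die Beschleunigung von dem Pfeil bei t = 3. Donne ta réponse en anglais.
We must differentiate our position equation x(t) = 2·t^5 + t^4 - t^3 + 5·t^2 - 3·t + 1 2 times. Differentiating position, we get velocity: v(t) = 10·t^4 + 4·t^3 - 3·t^2 + 10·t - 3. Differentiating velocity, we get acceleration: a(t) = 40·t^3 + 12·t^2 - 6·t + 10. From the given acceleration equation a(t) = 40·t^3 + 12·t^2 - 6·t + 10, we substitute t = 3 to get a = 1180.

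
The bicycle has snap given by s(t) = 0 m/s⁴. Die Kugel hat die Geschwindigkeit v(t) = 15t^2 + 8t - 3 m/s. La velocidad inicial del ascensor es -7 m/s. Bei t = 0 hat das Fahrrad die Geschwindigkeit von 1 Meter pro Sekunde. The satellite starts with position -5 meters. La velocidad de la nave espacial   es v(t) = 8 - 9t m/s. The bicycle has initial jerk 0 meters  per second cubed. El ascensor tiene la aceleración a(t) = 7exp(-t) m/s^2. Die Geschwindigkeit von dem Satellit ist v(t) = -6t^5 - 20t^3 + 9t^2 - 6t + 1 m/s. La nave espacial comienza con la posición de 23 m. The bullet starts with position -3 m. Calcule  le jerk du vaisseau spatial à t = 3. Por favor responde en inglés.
To solve this, we need to take 2 derivatives of our velocity equation v(t) = 8 - 9·t. Differentiating velocity, we get acceleration: a(t) = -9. Taking d/dt of a(t), we find j(t) = 0. From the given jerk equation j(t) = 0, we substitute t = 3 to get j = 0.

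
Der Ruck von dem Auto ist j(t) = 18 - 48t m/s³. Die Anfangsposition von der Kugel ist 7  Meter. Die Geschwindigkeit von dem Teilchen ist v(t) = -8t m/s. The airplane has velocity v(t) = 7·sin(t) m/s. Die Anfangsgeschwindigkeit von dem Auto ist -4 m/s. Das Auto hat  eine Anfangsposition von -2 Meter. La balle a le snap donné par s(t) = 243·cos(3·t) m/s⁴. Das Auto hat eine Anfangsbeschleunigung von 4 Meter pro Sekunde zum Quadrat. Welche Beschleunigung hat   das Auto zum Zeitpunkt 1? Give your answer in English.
To solve this, we need to take 1 integral of our jerk equation j(t) = 18 - 48·t. The integral of jerk, with a(0) = 4, gives acceleration: a(t) = -24·t^2 + 18·t + 4. Using a(t) = -24·t^2 + 18·t + 4 and substituting t = 1, we find a = -2.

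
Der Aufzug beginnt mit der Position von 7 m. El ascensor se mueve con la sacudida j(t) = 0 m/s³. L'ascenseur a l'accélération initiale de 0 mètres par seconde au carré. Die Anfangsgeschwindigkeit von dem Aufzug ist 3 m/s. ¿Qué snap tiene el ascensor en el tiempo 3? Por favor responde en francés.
Nous devons dériver notre équation du jerk j(t) = 0 1 fois. La dérivée du jerk donne le snap: s(t) = 0. Nous avons le snap s(t) = 0. En substituant t = 3: s(3) = 0.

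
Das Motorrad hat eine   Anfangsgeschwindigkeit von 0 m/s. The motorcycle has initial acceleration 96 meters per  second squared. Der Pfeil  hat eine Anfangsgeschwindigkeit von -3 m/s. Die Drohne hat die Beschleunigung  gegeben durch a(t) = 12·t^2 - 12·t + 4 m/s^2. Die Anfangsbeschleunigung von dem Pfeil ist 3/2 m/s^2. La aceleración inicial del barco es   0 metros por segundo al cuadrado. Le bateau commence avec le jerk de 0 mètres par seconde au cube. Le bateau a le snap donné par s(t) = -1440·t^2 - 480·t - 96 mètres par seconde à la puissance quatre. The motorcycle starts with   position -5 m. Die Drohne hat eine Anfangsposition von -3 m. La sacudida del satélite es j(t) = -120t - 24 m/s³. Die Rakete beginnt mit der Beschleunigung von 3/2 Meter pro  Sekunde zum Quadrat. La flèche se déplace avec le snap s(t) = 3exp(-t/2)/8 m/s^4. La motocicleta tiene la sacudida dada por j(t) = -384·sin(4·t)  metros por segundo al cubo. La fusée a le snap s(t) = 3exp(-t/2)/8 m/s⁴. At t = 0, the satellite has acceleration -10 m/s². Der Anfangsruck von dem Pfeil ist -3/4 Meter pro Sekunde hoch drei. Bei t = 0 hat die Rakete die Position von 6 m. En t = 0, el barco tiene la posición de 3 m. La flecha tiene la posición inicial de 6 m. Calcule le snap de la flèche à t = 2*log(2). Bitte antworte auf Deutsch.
Wir haben den Snap s(t) = 3·exp(-t/2)/8. Durch Einsetzen von t = 2*log(2): s(2*log(2)) = 3/16.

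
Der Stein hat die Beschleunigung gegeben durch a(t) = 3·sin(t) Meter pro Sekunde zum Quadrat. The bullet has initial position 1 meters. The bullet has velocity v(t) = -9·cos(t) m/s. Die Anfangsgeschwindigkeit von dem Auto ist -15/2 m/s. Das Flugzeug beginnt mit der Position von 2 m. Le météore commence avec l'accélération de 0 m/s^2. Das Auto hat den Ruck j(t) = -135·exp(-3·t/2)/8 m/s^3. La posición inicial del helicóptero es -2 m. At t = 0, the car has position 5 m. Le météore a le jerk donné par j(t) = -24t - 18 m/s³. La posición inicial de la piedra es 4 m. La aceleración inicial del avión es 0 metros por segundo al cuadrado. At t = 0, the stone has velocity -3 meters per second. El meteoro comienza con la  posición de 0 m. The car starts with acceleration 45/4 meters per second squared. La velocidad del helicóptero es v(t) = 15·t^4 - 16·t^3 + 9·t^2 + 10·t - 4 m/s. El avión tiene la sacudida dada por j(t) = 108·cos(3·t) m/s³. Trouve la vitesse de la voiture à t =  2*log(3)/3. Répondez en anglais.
We must find the antiderivative of our jerk equation j(t) = -135·exp(-3·t/2)/8 2 times. Finding the antiderivative of j(t) and using a(0) = 45/4: a(t) = 45·exp(-3·t/2)/4. Integrating acceleration and using the initial condition v(0) = -15/2, we get v(t) = -15·exp(-3·t/2)/2. Using v(t) = -15·exp(-3·t/2)/2 and substituting t = 2*log(3)/3, we find v = -5/2.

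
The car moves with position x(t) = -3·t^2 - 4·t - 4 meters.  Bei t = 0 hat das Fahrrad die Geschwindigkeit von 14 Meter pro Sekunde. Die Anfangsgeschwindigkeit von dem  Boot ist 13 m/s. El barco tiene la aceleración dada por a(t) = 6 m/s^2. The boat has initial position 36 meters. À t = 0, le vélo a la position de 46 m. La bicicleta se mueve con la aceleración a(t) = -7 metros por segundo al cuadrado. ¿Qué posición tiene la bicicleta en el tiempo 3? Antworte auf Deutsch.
Wir müssen die Stammfunktion unserer Gleichung für die Beschleunigung a(t) = -7 2-mal finden. Die Stammfunktion von der Beschleunigung ist die Geschwindigkeit. Mit v(0) = 14 erhalten wir v(t) = 14 - 7·t. Durch Integration von der Geschwindigkeit und Verwendung der Anfangsbedingung x(0) = 46, erhalten wir x(t) = -7·t^2/2 + 14·t + 46. Mit x(t) = -7·t^2/2 + 14·t + 46 und Einsetzen von t = 3, finden wir x = 113/2.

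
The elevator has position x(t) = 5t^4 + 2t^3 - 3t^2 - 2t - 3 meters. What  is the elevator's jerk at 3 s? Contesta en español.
Para resolver esto, necesitamos tomar 3 derivadas de nuestra ecuación de la posición x(t) = 5·t^4 + 2·t^3 - 3·t^2 - 2·t - 3. Tomando d/dt de x(t), encontramos v(t) = 20·t^3 + 6·t^2 - 6·t - 2. Derivando la velocidad, obtenemos la aceleración: a(t) = 60·t^2 + 12·t - 6. Tomando d/dt de a(t), encontramos j(t) = 120·t + 12. Tenemos la sacudida j(t) = 120·t + 12. Sustituyendo t = 3: j(3) = 372.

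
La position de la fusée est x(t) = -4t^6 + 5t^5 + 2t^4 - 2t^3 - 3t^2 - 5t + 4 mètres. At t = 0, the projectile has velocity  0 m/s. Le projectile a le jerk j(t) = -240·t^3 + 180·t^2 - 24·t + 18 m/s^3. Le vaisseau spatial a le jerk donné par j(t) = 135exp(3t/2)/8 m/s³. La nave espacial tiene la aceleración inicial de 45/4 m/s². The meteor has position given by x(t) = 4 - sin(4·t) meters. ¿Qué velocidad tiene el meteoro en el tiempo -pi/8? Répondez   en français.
Pour résoudre ceci, nous devons prendre 1 dérivée de notre équation de la position x(t) = 4 - sin(4·t). En dérivant la position, nous obtenons la vitesse: v(t) = -4·cos(4·t). En utilisant v(t) = -4·cos(4·t) et en substituant t = -pi/8, nous trouvons v = 0.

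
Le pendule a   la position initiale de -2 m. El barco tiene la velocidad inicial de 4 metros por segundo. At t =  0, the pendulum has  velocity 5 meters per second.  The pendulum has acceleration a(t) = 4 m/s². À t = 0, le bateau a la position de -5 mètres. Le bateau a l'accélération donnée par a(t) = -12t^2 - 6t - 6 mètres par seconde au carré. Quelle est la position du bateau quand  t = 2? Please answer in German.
Um dies zu lösen, müssen wir 2 Stammfunktionen unserer Gleichung für die Beschleunigung a(t) = -12·t^2 - 6·t - 6 finden. Die Stammfunktion von der Beschleunigung, mit v(0) = 4, ergibt die Geschwindigkeit: v(t) = -4·t^3 - 3·t^2 - 6·t + 4. Durch Integration von der Geschwindigkeit und Verwendung der Anfangsbedingung x(0) = -5, erhalten wir x(t) = -t^4 - t^3 - 3·t^2 + 4·t - 5. Mit x(t) = -t^4 - t^3 - 3·t^2 + 4·t - 5 und Einsetzen von t = 2, finden wir x = -33.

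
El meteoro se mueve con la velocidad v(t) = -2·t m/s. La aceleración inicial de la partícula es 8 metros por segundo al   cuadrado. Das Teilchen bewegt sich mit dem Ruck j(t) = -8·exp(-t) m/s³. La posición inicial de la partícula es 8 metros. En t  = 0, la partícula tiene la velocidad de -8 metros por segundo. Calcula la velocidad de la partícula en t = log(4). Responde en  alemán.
Ausgehend von dem Ruck j(t) = -8·exp(-t), nehmen wir 2 Stammfunktionen. Das Integral von dem Ruck, mit a(0) = 8, ergibt die Beschleunigung: a(t) = 8·exp(-t). Das Integral von der Beschleunigung ist die Geschwindigkeit. Mit v(0) = -8 erhalten wir v(t) = -8·exp(-t). Wir haben die Geschwindigkeit v(t) = -8·exp(-t). Durch Einsetzen von t = log(4): v(log(4)) = -2.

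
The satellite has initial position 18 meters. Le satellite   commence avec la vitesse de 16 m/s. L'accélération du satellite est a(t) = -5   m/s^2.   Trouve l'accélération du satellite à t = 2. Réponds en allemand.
Aus der Gleichung für die Beschleunigung a(t) = -5, setzen wir t = 2 ein und erhalten a = -5.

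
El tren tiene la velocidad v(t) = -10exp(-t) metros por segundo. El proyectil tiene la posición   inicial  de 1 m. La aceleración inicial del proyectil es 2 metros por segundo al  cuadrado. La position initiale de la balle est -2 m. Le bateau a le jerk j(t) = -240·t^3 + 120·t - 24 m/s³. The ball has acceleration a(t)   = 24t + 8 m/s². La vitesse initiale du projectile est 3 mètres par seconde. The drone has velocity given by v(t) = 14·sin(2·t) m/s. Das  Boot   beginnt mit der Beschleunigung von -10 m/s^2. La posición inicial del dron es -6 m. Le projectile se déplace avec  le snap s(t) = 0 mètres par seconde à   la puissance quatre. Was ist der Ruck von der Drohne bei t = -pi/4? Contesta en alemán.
Um dies zu lösen, müssen wir 2 Ableitungen unserer Gleichung für die Geschwindigkeit v(t) = 14·sin(2·t) nehmen. Die Ableitung von der Geschwindigkeit ergibt die Beschleunigung: a(t) = 28·cos(2·t). Mit d/dt von a(t) finden wir j(t) = -56·sin(2·t). Mit j(t) = -56·sin(2·t) und Einsetzen von t = -pi/4, finden wir j = 56.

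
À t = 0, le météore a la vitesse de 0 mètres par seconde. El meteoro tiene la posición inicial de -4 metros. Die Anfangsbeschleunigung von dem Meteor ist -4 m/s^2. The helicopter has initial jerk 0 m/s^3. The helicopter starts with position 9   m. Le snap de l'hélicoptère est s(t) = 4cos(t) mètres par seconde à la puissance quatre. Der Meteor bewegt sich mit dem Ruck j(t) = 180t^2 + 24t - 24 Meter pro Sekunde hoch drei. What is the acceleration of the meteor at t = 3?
We must find the antiderivative of our jerk equation j(t) = 180·t^2 + 24·t - 24 1 time. Finding the integral of j(t) and using a(0) = -4: a(t) = 60·t^3 + 12·t^2 - 24·t - 4. Using a(t) = 60·t^3 + 12·t^2 - 24·t - 4 and substituting t = 3, we find a = 1652.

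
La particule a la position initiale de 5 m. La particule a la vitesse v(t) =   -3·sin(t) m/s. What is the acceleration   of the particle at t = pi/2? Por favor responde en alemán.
Wir müssen unsere Gleichung für die Geschwindigkeit v(t) = -3·sin(t) 1-mal ableiten. Mit d/dt von v(t) finden wir a(t) = -3·cos(t). Aus der Gleichung für die Beschleunigung a(t) = -3·cos(t), setzen wir t = pi/2 ein und erhalten a = 0.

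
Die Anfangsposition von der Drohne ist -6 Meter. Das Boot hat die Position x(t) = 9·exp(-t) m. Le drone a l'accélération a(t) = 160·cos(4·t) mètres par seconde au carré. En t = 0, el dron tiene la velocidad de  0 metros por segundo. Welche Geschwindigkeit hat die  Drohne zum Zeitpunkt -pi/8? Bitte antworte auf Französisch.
Nous devons trouver l'intégrale de notre équation de l'accélération a(t) = 160·cos(4·t) 1 fois. L'intégrale de l'accélération, avec v(0) = 0, donne la vitesse: v(t) = 40·sin(4·t). En utilisant v(t) = 40·sin(4·t) et en substituant t = -pi/8, nous trouvons v = -40.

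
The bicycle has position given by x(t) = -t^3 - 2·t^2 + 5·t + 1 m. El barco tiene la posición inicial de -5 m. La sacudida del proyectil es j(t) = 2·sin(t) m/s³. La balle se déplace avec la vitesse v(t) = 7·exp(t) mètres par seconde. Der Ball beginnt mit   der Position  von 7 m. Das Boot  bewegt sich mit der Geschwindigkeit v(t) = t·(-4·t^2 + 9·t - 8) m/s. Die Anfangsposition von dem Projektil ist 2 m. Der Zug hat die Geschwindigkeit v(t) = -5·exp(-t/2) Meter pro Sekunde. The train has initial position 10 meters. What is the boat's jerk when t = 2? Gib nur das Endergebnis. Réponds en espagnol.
La respuesta es -30.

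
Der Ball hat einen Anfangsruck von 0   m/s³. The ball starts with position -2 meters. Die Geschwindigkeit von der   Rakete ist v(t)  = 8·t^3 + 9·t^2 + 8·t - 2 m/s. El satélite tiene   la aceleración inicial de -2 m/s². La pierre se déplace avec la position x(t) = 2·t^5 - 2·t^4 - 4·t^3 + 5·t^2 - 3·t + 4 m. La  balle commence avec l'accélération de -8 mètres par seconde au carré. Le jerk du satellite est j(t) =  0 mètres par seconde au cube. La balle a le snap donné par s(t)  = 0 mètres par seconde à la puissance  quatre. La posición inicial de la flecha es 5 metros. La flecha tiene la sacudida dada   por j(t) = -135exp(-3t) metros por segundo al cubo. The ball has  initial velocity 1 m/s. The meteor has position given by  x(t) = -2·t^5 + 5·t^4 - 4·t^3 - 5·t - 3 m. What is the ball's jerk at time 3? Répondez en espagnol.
Para resolver esto, necesitamos tomar 1 antiderivada de nuestra ecuación del snap s(t) = 0. La integral del snap, con j(0) = 0, da la sacudida: j(t) = 0. De la ecuación de la sacudida j(t) = 0, sustituimos t = 3 para obtener j = 0.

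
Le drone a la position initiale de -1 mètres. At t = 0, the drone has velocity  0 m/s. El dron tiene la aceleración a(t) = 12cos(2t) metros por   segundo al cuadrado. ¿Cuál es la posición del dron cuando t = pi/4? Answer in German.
Wir müssen das Integral unserer Gleichung für die Beschleunigung a(t) = 12·cos(2·t) 2-mal finden. Die Stammfunktion von der Beschleunigung, mit v(0) = 0, ergibt die Geschwindigkeit: v(t) = 6·sin(2·t). Mit ∫v(t)dt und Anwendung von x(0) = -1, finden wir x(t) = 2 - 3·cos(2·t). Wir haben die Position x(t) = 2 - 3·cos(2·t). Durch Einsetzen von t = pi/4: x(pi/4) = 2.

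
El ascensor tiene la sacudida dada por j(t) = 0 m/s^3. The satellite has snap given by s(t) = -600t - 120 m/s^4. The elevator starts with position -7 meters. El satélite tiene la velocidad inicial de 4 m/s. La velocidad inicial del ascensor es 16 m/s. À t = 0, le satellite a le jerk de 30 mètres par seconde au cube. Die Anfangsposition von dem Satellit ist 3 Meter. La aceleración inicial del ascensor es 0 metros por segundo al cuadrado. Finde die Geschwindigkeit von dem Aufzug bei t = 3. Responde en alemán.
Ausgehend von dem Ruck j(t) = 0, nehmen wir 2 Integrale. Die Stammfunktion von dem Ruck, mit a(0) = 0, ergibt die Beschleunigung: a(t) = 0. Durch Integration von der Beschleunigung und Verwendung der Anfangsbedingung v(0) = 16, erhalten wir v(t) = 16. Mit v(t) = 16 und Einsetzen von t = 3, finden wir v = 16.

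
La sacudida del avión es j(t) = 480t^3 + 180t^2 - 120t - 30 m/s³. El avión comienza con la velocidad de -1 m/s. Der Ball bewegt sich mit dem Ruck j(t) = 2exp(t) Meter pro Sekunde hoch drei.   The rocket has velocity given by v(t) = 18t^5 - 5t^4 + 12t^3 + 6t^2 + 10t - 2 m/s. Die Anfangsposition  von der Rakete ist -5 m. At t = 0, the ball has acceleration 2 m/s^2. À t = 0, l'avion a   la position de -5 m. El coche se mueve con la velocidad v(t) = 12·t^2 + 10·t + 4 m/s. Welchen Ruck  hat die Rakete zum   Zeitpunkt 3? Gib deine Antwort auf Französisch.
Nous devons dériver notre équation de la vitesse v(t) = 18·t^5 - 5·t^4 + 12·t^3 + 6·t^2 + 10·t - 2 2 fois. La dérivée de la vitesse donne l'accélération: a(t) = 90·t^4 - 20·t^3 + 36·t^2 + 12·t + 10. En prenant d/dt de a(t), nous trouvons j(t) = 360·t^3 - 60·t^2 + 72·t + 12. De l'équation du jerk j(t) = 360·t^3 - 60·t^2 + 72·t + 12, nous substituons t = 3 pour obtenir j = 9408.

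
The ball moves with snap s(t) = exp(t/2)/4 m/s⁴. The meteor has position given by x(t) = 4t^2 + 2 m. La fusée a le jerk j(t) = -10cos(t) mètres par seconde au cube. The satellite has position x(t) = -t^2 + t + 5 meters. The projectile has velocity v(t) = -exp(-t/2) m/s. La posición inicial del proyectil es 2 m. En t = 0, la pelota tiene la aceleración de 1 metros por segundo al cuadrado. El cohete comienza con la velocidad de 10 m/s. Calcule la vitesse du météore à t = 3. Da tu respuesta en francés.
Nous devons dériver notre équation de la position x(t) = 4·t^2 + 2 1 fois. La dérivée de la position donne la vitesse: v(t) = 8·t. Nous avons la vitesse v(t) = 8·t. En substituant t = 3: v(3) = 24.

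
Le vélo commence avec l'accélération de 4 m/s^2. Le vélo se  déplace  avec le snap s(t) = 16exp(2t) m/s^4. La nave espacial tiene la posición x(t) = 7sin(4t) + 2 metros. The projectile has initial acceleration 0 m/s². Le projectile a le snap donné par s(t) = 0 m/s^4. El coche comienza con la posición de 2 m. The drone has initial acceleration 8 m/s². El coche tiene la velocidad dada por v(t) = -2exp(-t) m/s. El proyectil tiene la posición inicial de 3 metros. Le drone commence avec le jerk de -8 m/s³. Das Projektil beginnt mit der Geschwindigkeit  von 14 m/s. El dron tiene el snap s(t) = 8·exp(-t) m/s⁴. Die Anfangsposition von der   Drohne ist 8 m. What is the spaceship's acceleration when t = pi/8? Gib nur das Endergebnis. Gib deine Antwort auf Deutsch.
a(pi/8) = -112.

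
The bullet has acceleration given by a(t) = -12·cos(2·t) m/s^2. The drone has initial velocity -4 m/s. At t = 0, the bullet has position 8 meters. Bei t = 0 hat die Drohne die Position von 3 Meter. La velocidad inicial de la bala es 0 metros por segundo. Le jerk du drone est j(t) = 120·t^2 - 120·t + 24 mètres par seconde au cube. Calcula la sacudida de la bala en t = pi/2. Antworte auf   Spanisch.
Partiendo de la aceleración a(t) = -12·cos(2·t), tomamos 1 derivada. Tomando d/dt de a(t), encontramos j(t) = 24·sin(2·t). De la ecuación de la sacudida j(t) = 24·sin(2·t), sustituimos t = pi/2 para obtener j = 0.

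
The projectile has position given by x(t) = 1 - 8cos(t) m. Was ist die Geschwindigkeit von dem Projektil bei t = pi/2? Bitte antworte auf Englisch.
Starting from position x(t) = 1 - 8·cos(t), we take 1 derivative. Differentiating position, we get velocity: v(t) = 8·sin(t). Using v(t) = 8·sin(t) and substituting t = pi/2, we find v = 8.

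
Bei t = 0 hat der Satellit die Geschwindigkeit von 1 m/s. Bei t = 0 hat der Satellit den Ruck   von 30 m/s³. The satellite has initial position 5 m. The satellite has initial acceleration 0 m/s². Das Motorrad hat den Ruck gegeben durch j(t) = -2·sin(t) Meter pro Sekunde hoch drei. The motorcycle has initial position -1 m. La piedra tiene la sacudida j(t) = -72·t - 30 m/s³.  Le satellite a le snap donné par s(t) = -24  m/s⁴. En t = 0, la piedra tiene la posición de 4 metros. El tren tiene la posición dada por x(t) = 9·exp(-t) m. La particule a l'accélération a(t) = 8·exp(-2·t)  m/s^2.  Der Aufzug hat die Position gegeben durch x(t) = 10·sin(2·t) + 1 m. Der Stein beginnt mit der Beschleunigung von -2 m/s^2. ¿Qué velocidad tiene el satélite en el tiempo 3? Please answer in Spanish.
Debemos encontrar la antiderivada de nuestra ecuación del snap s(t) = -24 3 veces. Tomando ∫s(t)dt y aplicando j(0) = 30, encontramos j(t) = 30 - 24·t. La integral de la sacudida, con a(0) = 0, da la aceleración: a(t) = 6·t·(5 - 2·t). La integral de la aceleración es la velocidad. Usando v(0) = 1, obtenemos v(t) = -4·t^3 + 15·t^2 + 1. De la ecuación de la velocidad v(t) = -4·t^3 + 15·t^2 + 1, sustituimos t = 3 para obtener v = 28.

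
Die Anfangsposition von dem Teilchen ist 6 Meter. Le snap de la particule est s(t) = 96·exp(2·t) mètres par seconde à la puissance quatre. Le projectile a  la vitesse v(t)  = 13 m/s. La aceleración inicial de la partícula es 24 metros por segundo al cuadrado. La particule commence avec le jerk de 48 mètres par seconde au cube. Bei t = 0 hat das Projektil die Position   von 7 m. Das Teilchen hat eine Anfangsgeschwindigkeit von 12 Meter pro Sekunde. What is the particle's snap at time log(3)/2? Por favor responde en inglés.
We have snap s(t) = 96·exp(2·t). Substituting t = log(3)/2: s(log(3)/2) = 288.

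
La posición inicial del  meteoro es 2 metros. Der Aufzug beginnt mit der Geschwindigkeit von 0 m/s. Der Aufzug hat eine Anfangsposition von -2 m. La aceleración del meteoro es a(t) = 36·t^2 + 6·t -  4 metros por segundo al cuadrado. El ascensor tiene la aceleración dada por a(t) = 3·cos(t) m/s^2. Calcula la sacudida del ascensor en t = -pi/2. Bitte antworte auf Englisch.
Starting from acceleration a(t) = 3·cos(t), we take 1 derivative. Differentiating acceleration, we get jerk: j(t) = -3·sin(t). From the given jerk equation j(t) = -3·sin(t), we substitute t = -pi/2 to get j = 3.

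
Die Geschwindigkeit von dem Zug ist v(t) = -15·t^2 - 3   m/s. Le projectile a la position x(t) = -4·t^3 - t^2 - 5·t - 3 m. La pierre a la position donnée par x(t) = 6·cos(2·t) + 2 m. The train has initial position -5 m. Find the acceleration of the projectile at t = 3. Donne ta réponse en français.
Pour résoudre ceci, nous devons prendre 2 dérivées de notre équation de la position x(t) = -4·t^3 - t^2 - 5·t - 3. La dérivée de la position donne la vitesse: v(t) = -12·t^2 - 2·t - 5. En dérivant la vitesse, nous obtenons l'accélération: a(t) = -24·t - 2. Nous avons l'accélération a(t) = -24·t - 2. En substituant t = 3: a(3) = -74.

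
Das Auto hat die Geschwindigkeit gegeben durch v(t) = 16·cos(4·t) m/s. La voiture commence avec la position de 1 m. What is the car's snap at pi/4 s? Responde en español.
Partiendo de la velocidad v(t) = 16·cos(4·t), tomamos 3 derivadas. Tomando d/dt de v(t), encontramos a(t) = -64·sin(4·t). La derivada de la aceleración da la sacudida: j(t) = -256·cos(4·t). Tomando d/dt de j(t), encontramos s(t) = 1024·sin(4·t). Tenemos el snap s(t) = 1024·sin(4·t). Sustituyendo t = pi/4: s(pi/4) = 0.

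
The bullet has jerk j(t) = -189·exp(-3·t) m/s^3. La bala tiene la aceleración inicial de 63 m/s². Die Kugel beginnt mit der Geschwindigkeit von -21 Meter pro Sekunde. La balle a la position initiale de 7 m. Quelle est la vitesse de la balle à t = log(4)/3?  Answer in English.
We need to integrate our jerk equation j(t) = -189·exp(-3·t) 2 times. The integral of jerk, with a(0) = 63, gives acceleration: a(t) = 63·exp(-3·t). Finding the integral of a(t) and using v(0) = -21: v(t) = -21·exp(-3·t). From the given velocity equation v(t) = -21·exp(-3·t), we substitute t = log(4)/3 to get v = -21/4.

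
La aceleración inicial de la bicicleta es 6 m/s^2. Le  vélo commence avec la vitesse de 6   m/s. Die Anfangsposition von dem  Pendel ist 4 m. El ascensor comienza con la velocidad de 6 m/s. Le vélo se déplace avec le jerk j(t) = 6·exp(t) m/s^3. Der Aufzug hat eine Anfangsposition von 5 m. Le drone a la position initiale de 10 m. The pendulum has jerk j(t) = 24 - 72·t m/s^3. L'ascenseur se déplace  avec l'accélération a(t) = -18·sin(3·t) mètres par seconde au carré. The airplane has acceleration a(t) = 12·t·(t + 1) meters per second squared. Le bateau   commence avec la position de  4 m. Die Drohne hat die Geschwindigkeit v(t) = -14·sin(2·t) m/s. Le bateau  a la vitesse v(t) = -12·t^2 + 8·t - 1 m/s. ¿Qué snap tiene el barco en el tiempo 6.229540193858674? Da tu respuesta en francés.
Pour résoudre ceci, nous devons prendre 3 dérivées de notre équation de la vitesse v(t) = -12·t^2 + 8·t - 1. En prenant d/dt de v(t), nous trouvons a(t) = 8 - 24·t. En prenant d/dt de a(t), nous trouvons j(t) = -24. En dérivant le jerk, nous obtenons le snap: s(t) = 0. Nous avons le snap s(t) = 0. En substituant t = 6.229540193858674: s(6.229540193858674) = 0.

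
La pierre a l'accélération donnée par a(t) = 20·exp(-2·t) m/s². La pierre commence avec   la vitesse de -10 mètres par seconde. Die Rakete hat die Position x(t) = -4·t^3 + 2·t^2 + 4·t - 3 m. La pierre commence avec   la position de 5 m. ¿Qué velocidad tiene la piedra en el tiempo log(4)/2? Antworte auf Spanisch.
Partiendo de la aceleración a(t) = 20·exp(-2·t), tomamos 1 antiderivada. Tomando ∫a(t)dt y aplicando v(0) = -10, encontramos v(t) = -10·exp(-2·t). Usando v(t) = -10·exp(-2·t) y sustituyendo t = log(4)/2, encontramos v = -5/2.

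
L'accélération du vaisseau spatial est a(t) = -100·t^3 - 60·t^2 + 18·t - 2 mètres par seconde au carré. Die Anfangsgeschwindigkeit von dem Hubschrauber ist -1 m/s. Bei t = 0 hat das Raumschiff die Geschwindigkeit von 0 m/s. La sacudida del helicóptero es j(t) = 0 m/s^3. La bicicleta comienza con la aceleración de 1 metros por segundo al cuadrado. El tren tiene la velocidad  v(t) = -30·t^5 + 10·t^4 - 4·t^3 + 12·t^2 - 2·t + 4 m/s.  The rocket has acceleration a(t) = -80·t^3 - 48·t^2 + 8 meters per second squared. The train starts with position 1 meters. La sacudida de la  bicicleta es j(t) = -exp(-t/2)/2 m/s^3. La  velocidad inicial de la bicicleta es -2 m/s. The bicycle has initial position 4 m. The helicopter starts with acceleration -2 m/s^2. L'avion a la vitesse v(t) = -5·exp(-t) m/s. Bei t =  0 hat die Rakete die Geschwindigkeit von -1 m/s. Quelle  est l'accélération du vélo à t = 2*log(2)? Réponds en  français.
En partant du jerk j(t) = -exp(-t/2)/2, nous prenons 1 intégrale. En prenant ∫j(t)dt et en appliquant a(0) = 1, nous trouvons a(t) = exp(-t/2). En utilisant a(t) = exp(-t/2) et en substituant t = 2*log(2), nous trouvons a = 1/2.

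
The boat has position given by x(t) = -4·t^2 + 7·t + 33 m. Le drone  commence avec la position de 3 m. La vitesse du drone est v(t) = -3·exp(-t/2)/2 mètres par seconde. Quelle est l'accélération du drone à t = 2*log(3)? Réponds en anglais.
To solve this, we need to take 1 derivative of our velocity equation v(t) = -3·exp(-t/2)/2. Taking d/dt of v(t), we find a(t) = 3·exp(-t/2)/4. From the given acceleration equation a(t) = 3·exp(-t/2)/4, we substitute t = 2*log(3) to get a = 1/4.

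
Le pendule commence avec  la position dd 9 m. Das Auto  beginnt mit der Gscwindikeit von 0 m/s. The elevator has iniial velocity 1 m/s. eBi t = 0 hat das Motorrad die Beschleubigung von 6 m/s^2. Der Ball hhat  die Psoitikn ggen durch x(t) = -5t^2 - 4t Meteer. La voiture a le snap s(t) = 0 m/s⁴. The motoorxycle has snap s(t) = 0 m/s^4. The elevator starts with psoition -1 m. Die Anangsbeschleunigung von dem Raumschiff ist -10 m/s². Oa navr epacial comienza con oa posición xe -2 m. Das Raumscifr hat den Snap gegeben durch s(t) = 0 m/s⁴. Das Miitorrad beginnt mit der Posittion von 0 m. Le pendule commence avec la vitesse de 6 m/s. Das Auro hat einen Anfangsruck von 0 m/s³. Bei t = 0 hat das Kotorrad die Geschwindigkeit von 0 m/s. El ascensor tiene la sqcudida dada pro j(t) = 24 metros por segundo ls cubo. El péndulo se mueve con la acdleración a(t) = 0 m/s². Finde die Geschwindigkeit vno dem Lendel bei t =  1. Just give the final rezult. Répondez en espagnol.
La respuesta es 6.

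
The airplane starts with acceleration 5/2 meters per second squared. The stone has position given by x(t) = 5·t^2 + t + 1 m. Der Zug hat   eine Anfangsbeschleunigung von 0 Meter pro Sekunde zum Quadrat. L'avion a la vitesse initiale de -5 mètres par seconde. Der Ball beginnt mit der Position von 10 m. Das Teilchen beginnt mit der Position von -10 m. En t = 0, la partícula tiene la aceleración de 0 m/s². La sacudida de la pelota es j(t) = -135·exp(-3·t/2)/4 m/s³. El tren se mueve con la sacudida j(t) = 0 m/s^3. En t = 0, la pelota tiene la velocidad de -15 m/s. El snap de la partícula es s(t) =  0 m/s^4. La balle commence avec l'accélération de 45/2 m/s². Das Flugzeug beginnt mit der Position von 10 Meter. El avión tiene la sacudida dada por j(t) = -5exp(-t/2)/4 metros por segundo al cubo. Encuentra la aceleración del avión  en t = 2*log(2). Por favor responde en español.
Para resolver esto, necesitamos tomar 1 antiderivada de nuestra ecuación de la sacudida j(t) = -5·exp(-t/2)/4. La antiderivada de la sacudida, con a(0) = 5/2, da la aceleración: a(t) = 5·exp(-t/2)/2. Usando a(t) = 5·exp(-t/2)/2 y sustituyendo t = 2*log(2), encontramos a = 5/4.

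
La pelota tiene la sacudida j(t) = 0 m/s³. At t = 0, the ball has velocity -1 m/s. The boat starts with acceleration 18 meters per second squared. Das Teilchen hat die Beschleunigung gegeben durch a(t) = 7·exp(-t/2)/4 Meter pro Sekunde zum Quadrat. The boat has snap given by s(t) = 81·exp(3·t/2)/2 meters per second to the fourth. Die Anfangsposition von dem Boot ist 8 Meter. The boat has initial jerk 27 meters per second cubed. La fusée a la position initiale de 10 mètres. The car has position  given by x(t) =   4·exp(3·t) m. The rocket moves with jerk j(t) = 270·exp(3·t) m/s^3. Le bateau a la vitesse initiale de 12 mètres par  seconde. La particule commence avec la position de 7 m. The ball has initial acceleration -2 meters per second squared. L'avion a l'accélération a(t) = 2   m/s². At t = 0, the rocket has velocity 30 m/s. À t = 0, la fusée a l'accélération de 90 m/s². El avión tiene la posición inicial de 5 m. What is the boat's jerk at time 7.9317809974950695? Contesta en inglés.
We must find the integral of our snap equation s(t) = 81·exp(3·t/2)/2 1 time. Finding the integral of s(t) and using j(0) = 27: j(t) = 27·exp(3·t/2). Using j(t) = 27·exp(3·t/2) and substituting t = 7.9317809974950695, we find j = 3966951.05843301.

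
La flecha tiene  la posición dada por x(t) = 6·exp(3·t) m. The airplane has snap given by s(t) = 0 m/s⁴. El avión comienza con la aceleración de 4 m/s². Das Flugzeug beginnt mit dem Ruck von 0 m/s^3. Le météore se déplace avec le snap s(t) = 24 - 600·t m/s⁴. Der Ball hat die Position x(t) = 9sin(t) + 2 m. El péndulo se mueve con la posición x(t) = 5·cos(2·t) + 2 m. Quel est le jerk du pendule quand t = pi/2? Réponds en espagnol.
Debemos derivar nuestra ecuación de la posición x(t) = 5·cos(2·t) + 2 3 veces. Derivando la posición, obtenemos la velocidad: v(t) = -10·sin(2·t). La derivada de la velocidad da la aceleración: a(t) = -20·cos(2·t). Tomando d/dt de a(t), encontramos j(t) = 40·sin(2·t). Usando j(t) = 40·sin(2·t) y sustituyendo t = pi/2, encontramos j = 0.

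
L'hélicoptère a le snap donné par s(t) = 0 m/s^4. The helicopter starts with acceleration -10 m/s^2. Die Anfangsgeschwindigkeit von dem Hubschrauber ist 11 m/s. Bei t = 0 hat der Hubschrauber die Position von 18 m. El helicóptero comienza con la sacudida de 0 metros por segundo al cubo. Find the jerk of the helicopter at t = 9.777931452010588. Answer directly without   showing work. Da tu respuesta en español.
La respuesta es 0.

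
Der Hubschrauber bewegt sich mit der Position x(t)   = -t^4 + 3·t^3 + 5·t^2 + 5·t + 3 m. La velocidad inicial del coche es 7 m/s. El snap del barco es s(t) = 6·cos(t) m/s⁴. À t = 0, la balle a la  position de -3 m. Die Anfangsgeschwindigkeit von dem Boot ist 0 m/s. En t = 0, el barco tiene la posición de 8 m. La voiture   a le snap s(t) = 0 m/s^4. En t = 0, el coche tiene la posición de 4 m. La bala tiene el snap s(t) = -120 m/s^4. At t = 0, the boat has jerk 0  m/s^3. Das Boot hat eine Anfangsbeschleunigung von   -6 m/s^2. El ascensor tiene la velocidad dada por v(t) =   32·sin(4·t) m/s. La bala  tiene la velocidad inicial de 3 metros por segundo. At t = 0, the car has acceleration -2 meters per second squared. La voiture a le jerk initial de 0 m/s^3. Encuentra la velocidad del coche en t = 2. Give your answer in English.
We need to integrate our snap equation s(t) = 0 3 times. Taking ∫s(t)dt and applying j(0) = 0, we find j(t) = 0. Integrating jerk and using the initial condition a(0) = -2, we get a(t) = -2. Finding the antiderivative of a(t) and using v(0) = 7: v(t) = 7 - 2·t. From the given velocity equation v(t) = 7 - 2·t, we substitute t = 2 to get v = 3.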